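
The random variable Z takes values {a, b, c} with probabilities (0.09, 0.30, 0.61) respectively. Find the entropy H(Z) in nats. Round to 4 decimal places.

0.8794 nats

H(Z) = −Σ p·ln p.
  −(0.09)·ln(0.09) = 0.21672
  −(0.30)·ln(0.30) = 0.36119
  −(0.61)·ln(0.61) = 0.30152
Sum: 0.21672 + 0.36119 + 0.30152 = 0.8794 nats.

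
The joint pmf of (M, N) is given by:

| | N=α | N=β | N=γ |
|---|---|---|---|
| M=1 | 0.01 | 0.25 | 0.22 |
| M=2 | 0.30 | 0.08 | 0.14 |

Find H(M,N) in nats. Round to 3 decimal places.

1.564 nats

H(M,N) = −Σ p(x,y)·ln p(x,y) over all 6 cells.
  cell (1,α): −0.01·ln0.01 = 0.0461
  cell (1,β): −0.25·ln0.25 = 0.3466
  cell (1,γ): −0.22·ln0.22 = 0.3331
  cell (2,α): −0.30·ln0.30 = 0.3612
  cell (2,β): −0.08·ln0.08 = 0.2021
  cell (2,γ): −0.14·ln0.14 = 0.2753
Sum = 1.564 nats.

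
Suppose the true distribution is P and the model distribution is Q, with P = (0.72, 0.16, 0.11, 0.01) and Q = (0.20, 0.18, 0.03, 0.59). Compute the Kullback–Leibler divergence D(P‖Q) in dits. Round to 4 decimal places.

D(P‖Q) = Σ p·log₁₀(p/q).
  0.72·log₁₀(0.72/0.20) = 0.40054
  0.16·log₁₀(0.16/0.18) = -0.00818
  0.11·log₁₀(0.11/0.03) = 0.06207
  0.01·log₁₀(0.01/0.59) = -0.01771
D(P‖Q) = 0.4367 dits.

0.4367 dits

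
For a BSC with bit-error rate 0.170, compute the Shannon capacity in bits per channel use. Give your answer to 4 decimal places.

Binary symmetric channel: C = 1 − h₂(ε) where h₂ is the binary entropy function.
h₂(0.170) = −0.170·log₂0.170 − 0.830·log₂0.830 = 0.6577.
C = 1 − 0.6577 = 0.3423 bits per channel use.

0.3423 bits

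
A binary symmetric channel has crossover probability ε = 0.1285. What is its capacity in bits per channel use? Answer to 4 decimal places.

Binary symmetric channel: C = 1 − h₂(ε) where h₂ is the binary entropy function.
h₂(0.1285) = −0.1285·log₂0.1285 − 0.8715·log₂0.8715 = 0.5533.
C = 1 − 0.5533 = 0.4467 bits per channel use.

0.4467 bits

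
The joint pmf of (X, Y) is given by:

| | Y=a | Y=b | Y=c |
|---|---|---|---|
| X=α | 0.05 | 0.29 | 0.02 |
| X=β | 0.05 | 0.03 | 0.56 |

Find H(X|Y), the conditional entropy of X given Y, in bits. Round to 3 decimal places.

0.369 bits

Marginals: p(X) = (0.3600, 0.6400), p(Y) = (0.1000, 0.3200, 0.5800).
H(X|Y) = Σ p(Y) · H(X|Y=·).
  Y=a: p=0.1000, H(X|Y=a) = 1.0000
  Y=b: p=0.3200, H(X|Y=b) = 0.4489
  Y=c: p=0.5800, H(X|Y=c) = 0.2164
Weighted sum = 0.369 bits.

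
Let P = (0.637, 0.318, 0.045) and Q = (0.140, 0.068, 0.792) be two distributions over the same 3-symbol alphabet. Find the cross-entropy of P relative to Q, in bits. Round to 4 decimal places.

H(P,Q) = −Σ p·log₂ q.
  −0.637·log₂(0.140) = 1.80685
  −0.318·log₂(0.068) = 1.23331
  −0.045·log₂(0.792) = 0.01514
H(P,Q) = 3.0553 bits.

3.0553 bits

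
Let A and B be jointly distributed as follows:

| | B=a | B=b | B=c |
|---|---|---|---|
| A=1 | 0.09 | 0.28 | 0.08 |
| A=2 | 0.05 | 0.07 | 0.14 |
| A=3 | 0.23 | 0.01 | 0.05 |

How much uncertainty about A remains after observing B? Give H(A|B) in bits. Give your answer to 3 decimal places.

Chain rule: H(A|B) = H(A,B) − H(B).
Marginals: p(A) = (0.4500, 0.2600, 0.2900), p(B) = (0.3700, 0.3600, 0.2700).
H(A,B) = 2.7703 bits; H(B) = 1.5714 bits.
H(A|B) = 2.7703 − 1.5714 = 1.199 bits.

1.199 bits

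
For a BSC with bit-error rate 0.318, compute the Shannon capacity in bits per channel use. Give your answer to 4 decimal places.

Binary symmetric channel: C = 1 − h₂(ε) where h₂ is the binary entropy function.
h₂(0.318) = −0.318·log₂0.318 − 0.682·log₂0.682 = 0.9022.
C = 1 − 0.9022 = 0.0978 bits per channel use.

0.0978 bits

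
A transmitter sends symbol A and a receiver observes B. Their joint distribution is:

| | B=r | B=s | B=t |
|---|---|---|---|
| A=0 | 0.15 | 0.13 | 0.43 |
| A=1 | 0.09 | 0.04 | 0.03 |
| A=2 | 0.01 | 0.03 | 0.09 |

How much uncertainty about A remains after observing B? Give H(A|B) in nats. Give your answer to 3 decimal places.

0.734 nats

Marginals: p(A) = (0.7100, 0.1600, 0.1300), p(B) = (0.2500, 0.2000, 0.5500).
H(A|B) = Σ p(B) · H(A|B=·).
  B=r: p=0.2500, H(A|B=r) = 0.8030
  B=s: p=0.2000, H(A|B=s) = 0.8865
  B=t: p=0.5500, H(A|B=t) = 0.6473
Weighted sum = 0.734 nats.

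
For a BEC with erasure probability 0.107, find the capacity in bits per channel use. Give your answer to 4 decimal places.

0.8930 bits

Binary erasure channel: capacity C = 1 − ε.
C = 1 − 0.107 = 0.8930 bits per channel use.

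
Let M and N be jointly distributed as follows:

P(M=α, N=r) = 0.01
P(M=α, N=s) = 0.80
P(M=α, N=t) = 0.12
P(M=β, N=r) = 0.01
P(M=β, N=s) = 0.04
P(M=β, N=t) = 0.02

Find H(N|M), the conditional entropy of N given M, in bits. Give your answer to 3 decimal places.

0.690 bits

Chain rule: H(N|M) = H(M,N) − H(M).
Marginals: p(M) = (0.9300, 0.0700), p(N) = (0.0200, 0.8400, 0.1400).
H(M,N) = 1.0561 bits; H(M) = 0.3659 bits.
H(N|M) = 1.0561 − 0.3659 = 0.690 bits.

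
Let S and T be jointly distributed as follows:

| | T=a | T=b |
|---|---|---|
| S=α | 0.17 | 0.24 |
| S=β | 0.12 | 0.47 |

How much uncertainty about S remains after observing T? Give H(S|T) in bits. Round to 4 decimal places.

0.9390 bits

Chain rule: H(S|T) = H(S,T) − H(T).
Marginals: p(S) = (0.4100, 0.5900), p(T) = (0.2900, 0.7100).
H(S,T) = 1.8077 bits; H(T) = 0.8687 bits.
H(S|T) = 1.8077 − 0.8687 = 0.9390 bits.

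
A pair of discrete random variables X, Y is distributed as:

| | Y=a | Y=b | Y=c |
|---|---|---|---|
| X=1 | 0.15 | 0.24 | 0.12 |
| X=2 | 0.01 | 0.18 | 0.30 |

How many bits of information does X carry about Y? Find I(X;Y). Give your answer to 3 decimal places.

0.169 bits

Marginals: p(X) = (0.5100, 0.4900), p(Y) = (0.1600, 0.4200, 0.4200).
I(X;Y) = H(X) + H(Y) − H(X,Y).
H(X) = 0.9997, H(Y) = 1.4743, H(X,Y) = 2.3046.
I(X;Y) = 0.9997 + 1.4743 − 2.3046 = 0.169 bits.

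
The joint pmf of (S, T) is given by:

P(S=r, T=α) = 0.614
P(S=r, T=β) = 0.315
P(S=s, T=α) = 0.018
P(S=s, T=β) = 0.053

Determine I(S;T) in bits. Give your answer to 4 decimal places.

0.0328 bits

Marginals: p(S) = (0.9290, 0.0710), p(T) = (0.6320, 0.3680).
I(S;T) = Σ p(x,y)·log₂[p(x,y)/(p(x)p(y))].
  (r,α): 0.614·log₂(1.0458) = 0.03964
  (r,β): 0.315·log₂(0.9214) = -0.03720
  (s,α): 0.018·log₂(0.4011) = -0.02372
  (s,β): 0.053·log₂(2.0285) = 0.05408
Sum = 0.0328 bits.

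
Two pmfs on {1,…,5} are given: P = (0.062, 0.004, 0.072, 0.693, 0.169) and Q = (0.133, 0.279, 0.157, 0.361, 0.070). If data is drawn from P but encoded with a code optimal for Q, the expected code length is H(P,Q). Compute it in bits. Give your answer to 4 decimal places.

2.0472 bits

H(P,Q) = −Σ p·log₂ q.
  −0.062·log₂(0.133) = 0.18045
  −0.004·log₂(0.279) = 0.00737
  −0.072·log₂(0.157) = 0.19232
  −0.693·log₂(0.361) = 1.01866
  −0.169·log₂(0.070) = 0.64837
H(P,Q) = 2.0472 bits.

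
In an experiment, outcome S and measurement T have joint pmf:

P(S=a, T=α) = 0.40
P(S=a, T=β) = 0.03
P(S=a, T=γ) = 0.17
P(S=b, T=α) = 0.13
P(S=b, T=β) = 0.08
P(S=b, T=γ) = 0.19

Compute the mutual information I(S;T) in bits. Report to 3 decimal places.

Marginals: p(S) = (0.6000, 0.4000), p(T) = (0.5300, 0.1100, 0.3600).
I(S;T) = H(S) + H(T) − H(S,T).
H(S) = 0.9710, H(T) = 1.3663, H(S,T) = 2.2445.
I(S;T) = 0.9710 + 1.3663 − 2.2445 = 0.093 bits.

0.093 bits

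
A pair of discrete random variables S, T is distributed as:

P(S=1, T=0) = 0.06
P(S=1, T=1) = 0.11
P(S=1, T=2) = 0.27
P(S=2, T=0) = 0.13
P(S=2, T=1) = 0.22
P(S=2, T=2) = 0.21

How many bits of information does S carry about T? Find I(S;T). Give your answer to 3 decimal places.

0.041 bits

Marginals: p(S) = (0.4400, 0.5600), p(T) = (0.1900, 0.3300, 0.4800).
I(S;T) = H(S) + H(T) − H(S,T).
H(S) = 0.9896, H(T) = 1.4913, H(S,T) = 2.4399.
I(S;T) = 0.9896 + 1.4913 − 2.4399 = 0.041 bits.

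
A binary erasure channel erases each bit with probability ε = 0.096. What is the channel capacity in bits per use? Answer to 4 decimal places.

Binary erasure channel: capacity C = 1 − ε.
C = 1 − 0.096 = 0.9040 bits per channel use.

0.9040 bits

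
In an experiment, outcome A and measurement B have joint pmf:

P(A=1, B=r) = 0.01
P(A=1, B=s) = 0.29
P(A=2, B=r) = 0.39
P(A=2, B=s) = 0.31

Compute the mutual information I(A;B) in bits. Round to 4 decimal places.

0.2143 bits

Marginals: p(A) = (0.3000, 0.7000), p(B) = (0.4000, 0.6000).
I(A;B) = Σ p(x,y)·log₂[p(x,y)/(p(x)p(y))].
  (1,r): 0.01·log₂(0.0833) = -0.03585
  (1,s): 0.29·log₂(1.6111) = 0.19954
  (2,r): 0.39·log₂(1.3929) = 0.18644
  (2,s): 0.31·log₂(0.7381) = -0.13582
Sum = 0.2143 bits.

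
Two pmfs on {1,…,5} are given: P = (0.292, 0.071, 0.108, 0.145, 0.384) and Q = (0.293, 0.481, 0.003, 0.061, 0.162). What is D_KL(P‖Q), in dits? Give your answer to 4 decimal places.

0.3071 dits

D(P‖Q) = Σ p·log₁₀(p/q).
  0.292·log₁₀(0.292/0.293) = -0.00043
  0.071·log₁₀(0.071/0.481) = -0.05899
  0.108·log₁₀(0.108/0.003) = 0.16808
  0.145·log₁₀(0.145/0.061) = 0.05453
  0.384·log₁₀(0.384/0.162) = 0.14393
D(P‖Q) = 0.3071 dits.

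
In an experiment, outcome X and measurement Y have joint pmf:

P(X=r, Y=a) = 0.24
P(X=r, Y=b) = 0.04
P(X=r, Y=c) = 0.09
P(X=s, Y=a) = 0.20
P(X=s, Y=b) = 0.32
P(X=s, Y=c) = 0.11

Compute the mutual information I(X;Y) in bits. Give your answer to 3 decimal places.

0.134 bits

Marginals: p(X) = (0.3700, 0.6300), p(Y) = (0.4400, 0.3600, 0.2000).
I(X;Y) = H(X) + H(Y) − H(X,Y).
H(X) = 0.9507, H(Y) = 1.5161, H(X,Y) = 2.3332.
I(X;Y) = 0.9507 + 1.5161 − 2.3332 = 0.134 bits.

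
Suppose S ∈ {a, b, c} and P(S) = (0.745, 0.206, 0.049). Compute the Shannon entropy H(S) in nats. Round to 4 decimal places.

H(S) = −Σ p·ln p.
  −(0.745)·ln(0.745) = 0.21931
  −(0.206)·ln(0.206) = 0.32546
  −(0.049)·ln(0.049) = 0.14778
Sum: 0.21931 + 0.32546 + 0.14778 = 0.6925 nats.

0.6925 nats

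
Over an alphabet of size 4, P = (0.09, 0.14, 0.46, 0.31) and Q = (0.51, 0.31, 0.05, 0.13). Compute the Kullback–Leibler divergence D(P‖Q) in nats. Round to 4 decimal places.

D(P‖Q) = Σ p·ln(p/q).
  0.09·ln(0.09/0.51) = -0.15611
  0.14·ln(0.14/0.31) = -0.11129
  0.46·ln(0.46/0.05) = 1.02083
  0.31·ln(0.31/0.13) = 0.26940
D(P‖Q) = 1.0228 nats.

1.0228 nats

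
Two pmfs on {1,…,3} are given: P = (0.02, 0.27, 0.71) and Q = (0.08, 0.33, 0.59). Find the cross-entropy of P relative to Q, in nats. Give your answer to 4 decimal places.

0.7245 nats

H(P,Q) = −Σ p·ln q.
  −0.02·ln(0.08) = 0.05051
  −0.27·ln(0.33) = 0.29934
  −0.71·ln(0.59) = 0.37462
H(P,Q) = 0.7245 nats.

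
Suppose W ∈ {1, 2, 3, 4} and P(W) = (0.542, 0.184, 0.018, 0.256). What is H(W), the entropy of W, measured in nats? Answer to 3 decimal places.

H(W) = −Σ p·ln p.
  −(0.542)·ln(0.542) = 0.3320
  −(0.184)·ln(0.184) = 0.3115
  −(0.018)·ln(0.018) = 0.0723
  −(0.256)·ln(0.256) = 0.3488
Sum: 0.3320 + 0.3115 + 0.0723 + 0.3488 = 1.065 nats.

1.065 nats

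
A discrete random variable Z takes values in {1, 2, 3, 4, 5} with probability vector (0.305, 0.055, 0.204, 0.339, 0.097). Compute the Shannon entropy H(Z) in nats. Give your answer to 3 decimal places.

1.439 nats

H(Z) = −Σ p·ln p.
  −(0.305)·ln(0.305) = 0.3622
  −(0.055)·ln(0.055) = 0.1595
  −(0.204)·ln(0.204) = 0.3243
  −(0.339)·ln(0.339) = 0.3667
  −(0.097)·ln(0.097) = 0.2263
Sum: 0.3622 + 0.1595 + 0.3243 + 0.3667 + 0.2263 = 1.439 nats.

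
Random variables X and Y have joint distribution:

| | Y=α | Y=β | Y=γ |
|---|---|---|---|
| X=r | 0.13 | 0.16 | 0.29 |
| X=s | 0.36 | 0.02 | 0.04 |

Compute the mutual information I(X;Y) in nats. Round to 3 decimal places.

Marginals: p(X) = (0.5800, 0.4200), p(Y) = (0.4900, 0.1800, 0.3300).
I(X;Y) = Σ p(x,y)·ln[p(x,y)/(p(x)p(y))].
  (r,α): 0.13·ln(0.4574) = -0.1017
  (r,β): 0.16·ln(1.5326) = 0.0683
  (r,γ): 0.29·ln(1.5152) = 0.1205
  (s,α): 0.36·ln(1.7493) = 0.2013
  (s,β): 0.02·ln(0.2646) = -0.0266
  (s,γ): 0.04·ln(0.2886) = -0.0497
Sum = 0.212 nats.

0.212 nats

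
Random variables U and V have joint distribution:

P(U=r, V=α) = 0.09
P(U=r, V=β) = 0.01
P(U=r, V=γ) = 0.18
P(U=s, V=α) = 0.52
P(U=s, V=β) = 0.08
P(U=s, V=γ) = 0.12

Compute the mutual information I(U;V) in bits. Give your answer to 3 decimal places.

Marginals: p(U) = (0.2800, 0.7200), p(V) = (0.6100, 0.0900, 0.3000).
I(U;V) = Σ p(x,y)·log₂[p(x,y)/(p(x)p(y))].
  (r,α): 0.09·log₂(0.5269) = -0.0832
  (r,β): 0.01·log₂(0.3968) = -0.0133
  (r,γ): 0.18·log₂(2.1429) = 0.1979
  (s,α): 0.52·log₂(1.1840) = 0.1267
  (s,β): 0.08·log₂(1.2346) = 0.0243
  (s,γ): 0.12·log₂(0.5556) = -0.1018
Sum = 0.151 bits.

0.151 bits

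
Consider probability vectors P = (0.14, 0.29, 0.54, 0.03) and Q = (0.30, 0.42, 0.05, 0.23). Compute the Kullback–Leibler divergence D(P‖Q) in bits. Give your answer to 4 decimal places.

1.4567 bits

D(P‖Q) = Σ p·log₂(p/q).
  0.14·log₂(0.14/0.30) = -0.15393
  0.29·log₂(0.29/0.42) = -0.15496
  0.54·log₂(0.54/0.05) = 1.85380
  0.03·log₂(0.03/0.23) = -0.08816
D(P‖Q) = 1.4567 bits.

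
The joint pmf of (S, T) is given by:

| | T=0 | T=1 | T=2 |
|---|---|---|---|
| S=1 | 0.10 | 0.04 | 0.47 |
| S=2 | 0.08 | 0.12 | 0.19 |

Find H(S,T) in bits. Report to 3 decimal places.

H(S,T) = −Σ p(x,y)·log₂ p(x,y) over all 6 cells.
  cell (1,0): −0.10·log₂0.10 = 0.3322
  cell (1,1): −0.04·log₂0.04 = 0.1858
  cell (1,2): −0.47·log₂0.47 = 0.5120
  cell (2,0): −0.08·log₂0.08 = 0.2915
  cell (2,1): −0.12·log₂0.12 = 0.3671
  cell (2,2): −0.19·log₂0.19 = 0.4552
Sum = 2.144 bits.

2.144 bits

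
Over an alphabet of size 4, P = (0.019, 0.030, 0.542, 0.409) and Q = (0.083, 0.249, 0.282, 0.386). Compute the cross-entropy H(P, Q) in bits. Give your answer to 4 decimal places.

1.6799 bits

H(P,Q) = −Σ p·log₂ q.
  −0.019·log₂(0.083) = 0.06822
  −0.030·log₂(0.249) = 0.06017
  −0.542·log₂(0.282) = 0.98982
  −0.409·log₂(0.386) = 0.56169
H(P,Q) = 1.6799 bits.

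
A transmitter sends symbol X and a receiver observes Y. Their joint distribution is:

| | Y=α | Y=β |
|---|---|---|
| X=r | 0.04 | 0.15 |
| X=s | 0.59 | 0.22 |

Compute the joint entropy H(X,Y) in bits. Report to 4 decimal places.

1.5260 bits

H(X,Y) = −Σ p(x,y)·log₂ p(x,y) over all 4 cells.
  cell (r,α): −0.04·log₂0.04 = 0.18575
  cell (r,β): −0.15·log₂0.15 = 0.41054
  cell (s,α): −0.59·log₂0.59 = 0.44912
  cell (s,β): −0.22·log₂0.22 = 0.48057
Sum = 1.5260 bits.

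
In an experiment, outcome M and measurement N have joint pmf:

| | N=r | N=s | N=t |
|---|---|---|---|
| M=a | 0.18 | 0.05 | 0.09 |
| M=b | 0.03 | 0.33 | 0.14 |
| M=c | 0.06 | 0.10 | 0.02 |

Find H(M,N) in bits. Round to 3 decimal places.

H(M,N) = −Σ p(x,y)·log₂ p(x,y) over all 9 cells.
  cell (a,r): −0.18·log₂0.18 = 0.4453
  cell (a,s): −0.05·log₂0.05 = 0.2161
  cell (a,t): −0.09·log₂0.09 = 0.3127
  cell (b,r): −0.03·log₂0.03 = 0.1518
  cell (b,s): −0.33·log₂0.33 = 0.5278
  cell (b,t): −0.14·log₂0.14 = 0.3971
  cell (c,r): −0.06·log₂0.06 = 0.2435
  cell (c,s): −0.10·log₂0.10 = 0.3322
  cell (c,t): −0.02·log₂0.02 = 0.1129
Sum = 2.739 bits.

2.739 bits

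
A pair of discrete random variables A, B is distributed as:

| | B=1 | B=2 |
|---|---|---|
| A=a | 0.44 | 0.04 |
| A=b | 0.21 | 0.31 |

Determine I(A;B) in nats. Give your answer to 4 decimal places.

0.1590 nats

Marginals: p(A) = (0.4800, 0.5200), p(B) = (0.6500, 0.3500).
I(A;B) = Σ p(x,y)·ln[p(x,y)/(p(x)p(y))].
  (a,1): 0.44·ln(1.4103) = 0.15126
  (a,2): 0.04·ln(0.2381) = -0.05740
  (b,1): 0.21·ln(0.6213) = -0.09995
  (b,2): 0.31·ln(1.7033) = 0.16510
Sum = 0.1590 nats.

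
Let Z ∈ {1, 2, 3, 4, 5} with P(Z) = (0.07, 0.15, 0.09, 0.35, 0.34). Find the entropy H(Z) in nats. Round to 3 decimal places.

H(Z) = −Σ p·ln p.
  −(0.07)·ln(0.07) = 0.1861
  −(0.15)·ln(0.15) = 0.2846
  −(0.09)·ln(0.09) = 0.2167
  −(0.35)·ln(0.35) = 0.3674
  −(0.34)·ln(0.34) = 0.3668
Sum: 0.1861 + 0.2846 + 0.2167 + 0.3674 + 0.3668 = 1.422 nats.

1.422 nats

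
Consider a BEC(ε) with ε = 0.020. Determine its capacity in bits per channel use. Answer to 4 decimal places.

0.9800 bits

Binary erasure channel: capacity C = 1 − ε.
C = 1 − 0.020 = 0.9800 bits per channel use.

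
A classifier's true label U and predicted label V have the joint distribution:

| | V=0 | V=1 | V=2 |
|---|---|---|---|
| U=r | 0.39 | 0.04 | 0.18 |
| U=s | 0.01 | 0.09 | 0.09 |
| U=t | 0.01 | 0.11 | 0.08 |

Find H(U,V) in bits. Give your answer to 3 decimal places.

H(U,V) = −Σ p(x,y)·log₂ p(x,y) over all 9 cells.
  cell (r,0): −0.39·log₂0.39 = 0.5298
  cell (r,1): −0.04·log₂0.04 = 0.1858
  cell (r,2): −0.18·log₂0.18 = 0.4453
  cell (s,0): −0.01·log₂0.01 = 0.0664
  cell (s,1): −0.09·log₂0.09 = 0.3127
  cell (s,2): −0.09·log₂0.09 = 0.3127
  cell (t,0): −0.01·log₂0.01 = 0.0664
  cell (t,1): −0.11·log₂0.11 = 0.3503
  cell (t,2): −0.08·log₂0.08 = 0.2915
Sum = 2.561 bits.

2.561 bits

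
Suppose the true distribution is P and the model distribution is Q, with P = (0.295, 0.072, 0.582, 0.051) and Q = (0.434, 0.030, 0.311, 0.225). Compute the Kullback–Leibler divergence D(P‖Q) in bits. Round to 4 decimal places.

0.3436 bits

D(P‖Q) = Σ p·log₂(p/q).
  0.295·log₂(0.295/0.434) = -0.16431
  0.072·log₂(0.072/0.030) = 0.09094
  0.582·log₂(0.582/0.311) = 0.52619
  0.051·log₂(0.051/0.225) = -0.10921
D(P‖Q) = 0.3436 bits.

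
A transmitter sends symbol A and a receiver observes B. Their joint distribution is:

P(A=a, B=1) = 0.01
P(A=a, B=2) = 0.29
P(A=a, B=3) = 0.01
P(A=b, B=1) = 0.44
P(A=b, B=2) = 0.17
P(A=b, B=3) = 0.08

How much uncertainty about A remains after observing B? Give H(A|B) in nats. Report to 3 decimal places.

0.382 nats

Chain rule: H(A|B) = H(A,B) − H(B).
Marginals: p(A) = (0.3100, 0.6900), p(B) = (0.4500, 0.4600, 0.0900).
H(A,B) = 1.3156 nats; H(B) = 0.9332 nats.
H(A|B) = 1.3156 − 0.9332 = 0.382 nats.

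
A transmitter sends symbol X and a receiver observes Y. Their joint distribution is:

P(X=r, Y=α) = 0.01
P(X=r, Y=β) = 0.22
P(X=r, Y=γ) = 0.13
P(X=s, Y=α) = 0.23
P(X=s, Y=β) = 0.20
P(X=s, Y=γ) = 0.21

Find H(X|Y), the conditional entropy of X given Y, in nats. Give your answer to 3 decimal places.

0.558 nats

Marginals: p(X) = (0.3600, 0.6400), p(Y) = (0.2400, 0.4200, 0.3400).
H(X|Y) = Σ p(Y) · H(X|Y=·).
  Y=α: p=0.2400, H(X|Y=α) = 0.1732
  Y=β: p=0.4200, H(X|Y=β) = 0.6920
  Y=γ: p=0.3400, H(X|Y=γ) = 0.6652
Weighted sum = 0.558 nats.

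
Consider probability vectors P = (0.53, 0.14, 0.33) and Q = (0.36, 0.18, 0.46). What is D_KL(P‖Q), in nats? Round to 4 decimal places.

D(P‖Q) = Σ p·ln(p/q).
  0.53·ln(0.53/0.36) = 0.20499
  0.14·ln(0.14/0.18) = -0.03518
  0.33·ln(0.33/0.46) = -0.10960
D(P‖Q) = 0.0602 nats.

0.0602 nats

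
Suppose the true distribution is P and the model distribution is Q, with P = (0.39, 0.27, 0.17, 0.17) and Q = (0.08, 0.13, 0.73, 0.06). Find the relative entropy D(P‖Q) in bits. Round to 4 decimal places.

1.0740 bits

D(P‖Q) = Σ p·log₂(p/q).
  0.39·log₂(0.39/0.08) = 0.89131
  0.27·log₂(0.27/0.13) = 0.28470
  0.17·log₂(0.17/0.73) = -0.35740
  0.17·log₂(0.17/0.06) = 0.25543
D(P‖Q) = 1.0740 bits.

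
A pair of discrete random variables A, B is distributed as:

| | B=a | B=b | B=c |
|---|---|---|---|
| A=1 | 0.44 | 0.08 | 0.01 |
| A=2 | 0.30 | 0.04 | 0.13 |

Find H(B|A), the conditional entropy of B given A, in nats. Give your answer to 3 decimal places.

0.673 nats

Marginals: p(A) = (0.5300, 0.4700), p(B) = (0.7400, 0.1200, 0.1400).
H(B|A) = Σ p(A) · H(B|A=·).
  A=1: p=0.5300, H(B|A=1) = 0.5148
  A=2: p=0.4700, H(B|A=2) = 0.8517
Weighted sum = 0.673 nats.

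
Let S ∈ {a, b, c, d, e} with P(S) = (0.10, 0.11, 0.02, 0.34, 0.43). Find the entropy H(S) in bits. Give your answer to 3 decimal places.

1.848 bits

H(S) = −Σ p·log₂ p.
  −(0.10)·log₂(0.10) = 0.3322
  −(0.11)·log₂(0.11) = 0.3503
  −(0.02)·log₂(0.02) = 0.1129
  −(0.34)·log₂(0.34) = 0.5292
  −(0.43)·log₂(0.43) = 0.5236
Sum: 0.3322 + 0.3503 + 0.1129 + 0.5292 + 0.5236 = 1.848 bits.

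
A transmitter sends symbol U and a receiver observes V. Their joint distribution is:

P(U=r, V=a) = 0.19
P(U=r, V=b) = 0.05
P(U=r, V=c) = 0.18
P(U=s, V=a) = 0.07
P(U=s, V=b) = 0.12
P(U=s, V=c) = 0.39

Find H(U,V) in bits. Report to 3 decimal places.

H(U,V) = −Σ p(x,y)·log₂ p(x,y) over all 6 cells.
  cell (r,a): −0.19·log₂0.19 = 0.4552
  cell (r,b): −0.05·log₂0.05 = 0.2161
  cell (r,c): −0.18·log₂0.18 = 0.4453
  cell (s,a): −0.07·log₂0.07 = 0.2686
  cell (s,b): −0.12·log₂0.12 = 0.3671
  cell (s,c): −0.39·log₂0.39 = 0.5298
Sum = 2.282 bits.

2.282 bits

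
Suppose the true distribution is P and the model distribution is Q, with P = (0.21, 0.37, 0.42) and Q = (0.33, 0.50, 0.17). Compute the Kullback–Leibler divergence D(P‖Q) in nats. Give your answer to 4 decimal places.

D(P‖Q) = Σ p·ln(p/q).
  0.21·ln(0.21/0.33) = -0.09492
  0.37·ln(0.37/0.50) = -0.11141
  0.42·ln(0.42/0.17) = 0.37987
D(P‖Q) = 0.1735 nats.

0.1735 nats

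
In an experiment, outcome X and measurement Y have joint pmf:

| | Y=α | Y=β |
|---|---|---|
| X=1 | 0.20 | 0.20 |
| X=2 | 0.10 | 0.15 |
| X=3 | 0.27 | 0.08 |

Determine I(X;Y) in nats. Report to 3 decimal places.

0.050 nats

Marginals: p(X) = (0.4000, 0.2500, 0.3500), p(Y) = (0.5700, 0.4300).
I(X;Y) = H(X) + H(Y) − H(X,Y).
H(X) = 1.0805, H(Y) = 0.6833, H(X,Y) = 1.7142.
I(X;Y) = 1.0805 + 0.6833 − 1.7142 = 0.050 nats.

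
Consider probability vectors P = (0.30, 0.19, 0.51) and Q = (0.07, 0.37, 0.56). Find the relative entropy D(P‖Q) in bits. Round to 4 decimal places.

D(P‖Q) = Σ p·log₂(p/q).
  0.30·log₂(0.30/0.07) = 0.62986
  0.19·log₂(0.19/0.37) = -0.18269
  0.51·log₂(0.51/0.56) = -0.06881
D(P‖Q) = 0.3784 bits.

0.3784 bits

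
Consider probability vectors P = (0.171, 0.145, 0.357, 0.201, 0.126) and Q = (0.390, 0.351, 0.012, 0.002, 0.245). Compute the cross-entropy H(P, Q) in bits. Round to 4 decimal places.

H(P,Q) = −Σ p·log₂ q.
  −0.171·log₂(0.390) = 0.23230
  −0.145·log₂(0.351) = 0.21902
  −0.357·log₂(0.012) = 2.27795
  −0.201·log₂(0.002) = 1.80212
  −0.126·log₂(0.245) = 0.25567
H(P,Q) = 4.7871 bits.

4.7871 bits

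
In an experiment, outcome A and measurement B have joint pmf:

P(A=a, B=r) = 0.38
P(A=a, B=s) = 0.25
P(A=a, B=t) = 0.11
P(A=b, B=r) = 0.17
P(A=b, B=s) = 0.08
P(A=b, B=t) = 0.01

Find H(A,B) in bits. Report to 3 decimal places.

2.173 bits

H(A,B) = −Σ p(x,y)·log₂ p(x,y) over all 6 cells.
  cell (a,r): −0.38·log₂0.38 = 0.5305
  cell (a,s): −0.25·log₂0.25 = 0.5000
  cell (a,t): −0.11·log₂0.11 = 0.3503
  cell (b,r): −0.17·log₂0.17 = 0.4346
  cell (b,s): −0.08·log₂0.08 = 0.2915
  cell (b,t): −0.01·log₂0.01 = 0.0664
Sum = 2.173 bits.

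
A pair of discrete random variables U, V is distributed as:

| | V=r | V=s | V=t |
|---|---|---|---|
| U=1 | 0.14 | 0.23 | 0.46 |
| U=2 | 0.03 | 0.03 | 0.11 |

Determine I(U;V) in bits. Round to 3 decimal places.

0.006 bits

Marginals: p(U) = (0.8300, 0.1700), p(V) = (0.1700, 0.2600, 0.5700).
I(U;V) = H(U) + H(V) − H(U,V).
H(U) = 0.6577, H(V) = 1.4021, H(U,V) = 2.0539.
I(U;V) = 0.6577 + 1.4021 − 2.0539 = 0.006 bits.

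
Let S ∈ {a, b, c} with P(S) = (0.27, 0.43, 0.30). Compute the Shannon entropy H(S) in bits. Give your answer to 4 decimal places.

1.5547 bits

H(S) = −Σ p·log₂ p.
  −(0.27)·log₂(0.27) = 0.51002
  −(0.43)·log₂(0.43) = 0.52356
  −(0.30)·log₂(0.30) = 0.52109
Sum: 0.51002 + 0.52356 + 0.52109 = 1.5547 bits.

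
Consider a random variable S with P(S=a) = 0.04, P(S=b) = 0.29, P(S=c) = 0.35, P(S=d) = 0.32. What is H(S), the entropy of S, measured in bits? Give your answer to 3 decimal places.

H(S) = −Σ p·log₂ p.
  −(0.04)·log₂(0.04) = 0.1858
  −(0.29)·log₂(0.29) = 0.5179
  −(0.35)·log₂(0.35) = 0.5301
  −(0.32)·log₂(0.32) = 0.5260
Sum: 0.1858 + 0.5179 + 0.5301 + 0.5260 = 1.760 bits.

1.760 bits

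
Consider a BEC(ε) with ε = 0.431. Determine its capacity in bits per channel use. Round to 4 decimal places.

0.5690 bits

Binary erasure channel: capacity C = 1 − ε.
C = 1 − 0.431 = 0.5690 bits per channel use.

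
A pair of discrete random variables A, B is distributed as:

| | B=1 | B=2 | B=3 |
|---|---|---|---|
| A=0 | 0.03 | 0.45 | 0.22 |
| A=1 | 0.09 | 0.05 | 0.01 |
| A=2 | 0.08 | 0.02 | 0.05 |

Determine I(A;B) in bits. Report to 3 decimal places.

Marginals: p(A) = (0.7000, 0.1500, 0.1500), p(B) = (0.2000, 0.5200, 0.2800).
I(A;B) = Σ p(x,y)·log₂[p(x,y)/(p(x)p(y))].
  (0,1): 0.03·log₂(0.2143) = -0.0667
  (0,2): 0.45·log₂(1.2363) = 0.1377
  (0,3): 0.22·log₂(1.1224) = 0.0367
  (1,1): 0.09·log₂(3.0000) = 0.1426
  (1,2): 0.05·log₂(0.6410) = -0.0321
  (1,3): 0.01·log₂(0.2381) = -0.0207
  (2,1): 0.08·log₂(2.6667) = 0.1132
  (2,2): 0.02·log₂(0.2564) = -0.0393
  (2,3): 0.05·log₂(1.1905) = 0.0126
Sum = 0.284 bits.

0.284 bits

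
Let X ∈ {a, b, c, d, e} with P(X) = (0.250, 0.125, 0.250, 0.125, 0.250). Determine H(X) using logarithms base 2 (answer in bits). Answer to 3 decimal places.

H(X) = −Σ p·log₂ p.
  −(0.250)·log₂(0.250) = 0.5000
  −(0.125)·log₂(0.125) = 0.3750
  −(0.250)·log₂(0.250) = 0.5000
  −(0.125)·log₂(0.125) = 0.3750
  −(0.250)·log₂(0.250) = 0.5000
Sum: 0.5000 + 0.3750 + 0.5000 + 0.3750 + 0.5000 = 2.250 bits.

2.250 bits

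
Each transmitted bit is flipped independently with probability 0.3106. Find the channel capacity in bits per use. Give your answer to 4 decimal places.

0.1061 bits

Binary symmetric channel: C = 1 − h₂(ε) where h₂ is the binary entropy function.
h₂(0.3106) = −0.3106·log₂0.3106 − 0.6894·log₂0.6894 = 0.8939.
C = 1 − 0.8939 = 0.1061 bits per channel use.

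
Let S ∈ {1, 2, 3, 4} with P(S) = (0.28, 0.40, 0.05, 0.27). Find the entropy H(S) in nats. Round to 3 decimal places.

H(S) = −Σ p·ln p.
  −(0.28)·ln(0.28) = 0.3564
  −(0.40)·ln(0.40) = 0.3665
  −(0.05)·ln(0.05) = 0.1498
  −(0.27)·ln(0.27) = 0.3535
Sum: 0.3564 + 0.3665 + 0.1498 + 0.3535 = 1.226 nats.

1.226 nats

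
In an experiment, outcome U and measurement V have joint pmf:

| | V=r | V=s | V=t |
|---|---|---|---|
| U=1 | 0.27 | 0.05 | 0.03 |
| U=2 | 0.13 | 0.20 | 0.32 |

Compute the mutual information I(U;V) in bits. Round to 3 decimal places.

Marginals: p(U) = (0.3500, 0.6500), p(V) = (0.4000, 0.2500, 0.3500).
I(U;V) = Σ p(x,y)·log₂[p(x,y)/(p(x)p(y))].
  (1,r): 0.27·log₂(1.9286) = 0.2558
  (1,s): 0.05·log₂(0.5714) = -0.0404
  (1,t): 0.03·log₂(0.2449) = -0.0609
  (2,r): 0.13·log₂(0.5000) = -0.1300
  (2,s): 0.20·log₂(1.2308) = 0.0599
  (2,t): 0.32·log₂(1.4066) = 0.1575
Sum = 0.242 bits.

0.242 bits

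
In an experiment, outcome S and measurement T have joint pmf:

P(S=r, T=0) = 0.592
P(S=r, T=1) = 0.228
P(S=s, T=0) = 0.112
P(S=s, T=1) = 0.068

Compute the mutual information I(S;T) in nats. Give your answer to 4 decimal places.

Marginals: p(S) = (0.8200, 0.1800), p(T) = (0.7040, 0.2960).
I(S;T) = Σ p(x,y)·ln[p(x,y)/(p(x)p(y))].
  (r,0): 0.592·ln(1.0255) = 0.01491
  (r,1): 0.228·ln(0.9394) = -0.01426
  (s,0): 0.112·ln(0.8838) = -0.01383
  (s,1): 0.068·ln(1.2763) = 0.01659
Sum = 0.0034 nats.

0.0034 nats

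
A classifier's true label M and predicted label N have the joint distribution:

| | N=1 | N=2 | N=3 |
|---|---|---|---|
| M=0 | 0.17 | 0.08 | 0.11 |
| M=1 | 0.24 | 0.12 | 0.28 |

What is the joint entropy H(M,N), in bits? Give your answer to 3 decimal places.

H(M,N) = −Σ p(x,y)·log₂ p(x,y) over all 6 cells.
  cell (0,1): −0.17·log₂0.17 = 0.4346
  cell (0,2): −0.08·log₂0.08 = 0.2915
  cell (0,3): −0.11·log₂0.11 = 0.3503
  cell (1,1): −0.24·log₂0.24 = 0.4941
  cell (1,2): −0.12·log₂0.12 = 0.3671
  cell (1,3): −0.28·log₂0.28 = 0.5142
Sum = 2.452 bits.

2.452 bits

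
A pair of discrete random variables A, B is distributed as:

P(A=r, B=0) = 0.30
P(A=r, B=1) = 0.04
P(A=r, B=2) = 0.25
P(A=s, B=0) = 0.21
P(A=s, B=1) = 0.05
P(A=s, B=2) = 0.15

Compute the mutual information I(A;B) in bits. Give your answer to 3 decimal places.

0.007 bits

Marginals: p(A) = (0.5900, 0.4100), p(B) = (0.5100, 0.0900, 0.4000).
I(A;B) = Σ p(x,y)·log₂[p(x,y)/(p(x)p(y))].
  (r,0): 0.30·log₂(0.9970) = -0.0013
  (r,1): 0.04·log₂(0.7533) = -0.0163
  (r,2): 0.25·log₂(1.0593) = 0.0208
  (s,0): 0.21·log₂(1.0043) = 0.0013
  (s,1): 0.05·log₂(1.3550) = 0.0219
  (s,2): 0.15·log₂(0.9146) = -0.0193
Sum = 0.007 bits.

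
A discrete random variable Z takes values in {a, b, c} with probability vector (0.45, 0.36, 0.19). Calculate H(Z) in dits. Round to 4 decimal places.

H(Z) = −Σ p·log₁₀ p.
  −(0.45)·log₁₀(0.45) = 0.15605
  −(0.36)·log₁₀(0.36) = 0.15973
  −(0.19)·log₁₀(0.19) = 0.13704
Sum: 0.15605 + 0.15973 + 0.13704 = 0.4528 dits.

0.4528 dits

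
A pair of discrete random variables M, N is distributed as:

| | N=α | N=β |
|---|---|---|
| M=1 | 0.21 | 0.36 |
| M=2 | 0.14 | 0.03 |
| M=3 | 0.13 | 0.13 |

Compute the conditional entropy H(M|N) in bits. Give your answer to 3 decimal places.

1.319 bits

Chain rule: H(M|N) = H(M,N) − H(N).
Marginals: p(M) = (0.5700, 0.1700, 0.2600), p(N) = (0.4800, 0.5200).
H(M,N) = 2.3176 bits; H(N) = 0.9988 bits.
H(M|N) = 2.3176 − 0.9988 = 1.319 bits.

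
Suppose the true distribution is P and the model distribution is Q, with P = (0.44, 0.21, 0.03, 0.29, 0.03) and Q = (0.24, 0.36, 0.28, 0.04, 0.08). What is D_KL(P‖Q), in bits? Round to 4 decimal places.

D(P‖Q) = Σ p·log₂(p/q).
  0.44·log₂(0.44/0.24) = 0.38477
  0.21·log₂(0.21/0.36) = -0.16330
  0.03·log₂(0.03/0.28) = -0.09667
  0.29·log₂(0.29/0.04) = 0.82881
  0.03·log₂(0.03/0.08) = -0.04245
D(P‖Q) = 0.9112 bits.

0.9112 bits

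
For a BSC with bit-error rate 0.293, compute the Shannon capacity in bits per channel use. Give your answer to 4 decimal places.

Binary symmetric channel: C = 1 − h₂(ε) where h₂ is the binary entropy function.
h₂(0.293) = −0.293·log₂0.293 − 0.707·log₂0.707 = 0.8726.
C = 1 − 0.8726 = 0.1274 bits per channel use.

0.1274 bits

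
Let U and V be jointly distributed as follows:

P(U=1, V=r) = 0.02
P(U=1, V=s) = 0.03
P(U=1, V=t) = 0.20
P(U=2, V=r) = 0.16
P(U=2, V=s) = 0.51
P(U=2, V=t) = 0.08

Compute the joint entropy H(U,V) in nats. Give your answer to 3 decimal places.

H(U,V) = −Σ p(x,y)·ln p(x,y) over all 6 cells.
  cell (1,r): −0.02·ln0.02 = 0.0782
  cell (1,s): −0.03·ln0.03 = 0.1052
  cell (1,t): −0.20·ln0.20 = 0.3219
  cell (2,r): −0.16·ln0.16 = 0.2932
  cell (2,s): −0.51·ln0.51 = 0.3434
  cell (2,t): −0.08·ln0.08 = 0.2021
Sum = 1.344 nats.

1.344 nats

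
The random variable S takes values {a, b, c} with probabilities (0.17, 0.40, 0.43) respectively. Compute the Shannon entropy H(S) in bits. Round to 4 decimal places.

1.4869 bits

H(S) = −Σ p·log₂ p.
  −(0.17)·log₂(0.17) = 0.43459
  −(0.40)·log₂(0.40) = 0.52877
  −(0.43)·log₂(0.43) = 0.52356
Sum: 0.43459 + 0.52877 + 0.52356 = 1.4869 bits.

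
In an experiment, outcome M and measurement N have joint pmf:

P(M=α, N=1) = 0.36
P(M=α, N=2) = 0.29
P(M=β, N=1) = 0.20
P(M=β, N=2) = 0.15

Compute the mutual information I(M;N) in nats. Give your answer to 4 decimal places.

0.0001 nats

Marginals: p(M) = (0.6500, 0.3500), p(N) = (0.5600, 0.4400).
I(M;N) = Σ p(x,y)·ln[p(x,y)/(p(x)p(y))].
  (α,1): 0.36·ln(0.9890) = -0.00398
  (α,2): 0.29·ln(1.0140) = 0.00403
  (β,1): 0.20·ln(1.0204) = 0.00404
  (β,2): 0.15·ln(0.9740) = -0.00395
Sum = 0.0001 nats.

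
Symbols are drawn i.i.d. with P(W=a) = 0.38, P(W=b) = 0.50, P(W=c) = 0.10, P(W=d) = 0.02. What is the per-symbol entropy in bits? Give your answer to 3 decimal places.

1.476 bits

H(W) = −Σ p·log₂ p.
  −(0.38)·log₂(0.38) = 0.5305
  −(0.50)·log₂(0.50) = 0.5000
  −(0.10)·log₂(0.10) = 0.3322
  −(0.02)·log₂(0.02) = 0.1129
Sum: 0.5305 + 0.5000 + 0.3322 + 0.1129 = 1.476 bits.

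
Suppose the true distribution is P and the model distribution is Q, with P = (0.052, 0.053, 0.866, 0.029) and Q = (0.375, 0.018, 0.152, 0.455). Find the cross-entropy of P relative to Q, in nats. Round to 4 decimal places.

H(P,Q) = −Σ p·ln q.
  −0.052·ln(0.375) = 0.05100
  −0.053·ln(0.018) = 0.21292
  −0.866·ln(0.152) = 1.63144
  −0.029·ln(0.455) = 0.02284
H(P,Q) = 1.9182 nats.

1.9182 nats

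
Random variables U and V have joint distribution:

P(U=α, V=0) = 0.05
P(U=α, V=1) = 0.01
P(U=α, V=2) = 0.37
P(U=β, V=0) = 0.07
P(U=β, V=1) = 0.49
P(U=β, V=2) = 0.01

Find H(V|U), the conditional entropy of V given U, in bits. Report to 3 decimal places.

Marginals: p(U) = (0.4300, 0.5700), p(V) = (0.1200, 0.5000, 0.3800).
H(V|U) = Σ p(U) · H(V|U=·).
  U=α: p=0.4300, H(V|U=α) = 0.6737
  U=β: p=0.5700, H(V|U=β) = 0.6614
Weighted sum = 0.667 bits.

0.667 bits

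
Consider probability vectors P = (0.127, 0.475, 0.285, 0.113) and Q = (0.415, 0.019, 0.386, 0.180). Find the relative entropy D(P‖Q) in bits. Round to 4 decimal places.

1.7883 bits

D(P‖Q) = Σ p·log₂(p/q).
  0.127·log₂(0.127/0.415) = -0.21695
  0.475·log₂(0.475/0.019) = 2.20583
  0.285·log₂(0.285/0.386) = -0.12473
  0.113·log₂(0.113/0.180) = -0.07590
D(P‖Q) = 1.7883 bits.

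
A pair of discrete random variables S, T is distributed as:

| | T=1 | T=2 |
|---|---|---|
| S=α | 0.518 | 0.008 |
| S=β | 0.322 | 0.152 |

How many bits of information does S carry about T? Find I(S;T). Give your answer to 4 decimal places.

Marginals: p(S) = (0.5260, 0.4740), p(T) = (0.8400, 0.1600).
I(S;T) = H(S) + H(T) − H(S,T).
H(S) = 0.9980, H(T) = 0.6343, H(S,T) = 1.4868.
I(S;T) = 0.9980 + 0.6343 − 1.4868 = 0.1455 bits.

0.1455 bits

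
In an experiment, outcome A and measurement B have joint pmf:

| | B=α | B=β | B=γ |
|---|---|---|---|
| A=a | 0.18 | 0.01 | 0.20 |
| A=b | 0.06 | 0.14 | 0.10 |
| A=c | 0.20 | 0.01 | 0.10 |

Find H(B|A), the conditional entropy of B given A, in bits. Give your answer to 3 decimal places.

1.237 bits

Marginals: p(A) = (0.3900, 0.3000, 0.3100), p(B) = (0.4400, 0.1600, 0.4000).
H(B|A) = Σ p(A) · H(B|A=·).
  A=a: p=0.3900, H(B|A=a) = 1.1444
  A=b: p=0.3000, H(B|A=b) = 1.5058
  A=c: p=0.3100, H(B|A=c) = 1.0943
Weighted sum = 1.237 bits.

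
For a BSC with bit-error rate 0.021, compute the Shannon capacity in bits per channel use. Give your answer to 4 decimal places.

Binary symmetric channel: C = 1 − h₂(ε) where h₂ is the binary entropy function.
h₂(0.021) = −0.021·log₂0.021 − 0.979·log₂0.979 = 0.1470.
C = 1 − 0.1470 = 0.8530 bits per channel use.

0.8530 bits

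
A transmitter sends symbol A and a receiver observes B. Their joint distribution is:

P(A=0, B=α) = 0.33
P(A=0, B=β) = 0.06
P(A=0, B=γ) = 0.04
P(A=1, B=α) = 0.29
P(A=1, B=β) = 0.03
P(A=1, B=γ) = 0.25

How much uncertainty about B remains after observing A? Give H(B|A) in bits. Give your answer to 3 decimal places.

Marginals: p(A) = (0.4300, 0.5700), p(B) = (0.6200, 0.0900, 0.2900).
H(B|A) = Σ p(A) · H(B|A=·).
  A=0: p=0.4300, H(B|A=0) = 1.0082
  A=1: p=0.5700, H(B|A=1) = 1.2411
Weighted sum = 1.141 bits.

1.141 bits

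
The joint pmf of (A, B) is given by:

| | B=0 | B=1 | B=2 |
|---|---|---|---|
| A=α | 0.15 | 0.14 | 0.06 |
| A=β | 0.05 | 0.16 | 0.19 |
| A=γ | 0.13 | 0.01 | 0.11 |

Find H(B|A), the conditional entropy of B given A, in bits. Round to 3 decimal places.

Marginals: p(A) = (0.3500, 0.4000, 0.2500), p(B) = (0.3300, 0.3100, 0.3600).
H(B|A) = Σ p(A) · H(B|A=·).
  A=α: p=0.3500, H(B|A=α) = 1.4888
  A=β: p=0.4000, H(B|A=β) = 1.4139
  A=γ: p=0.2500, H(B|A=γ) = 1.1975
Weighted sum = 1.386 bits.

1.386 bits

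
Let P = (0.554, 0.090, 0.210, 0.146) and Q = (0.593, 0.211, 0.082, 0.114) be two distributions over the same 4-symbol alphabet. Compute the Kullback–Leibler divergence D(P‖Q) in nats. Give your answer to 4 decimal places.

D(P‖Q) = Σ p·ln(p/q).
  0.554·ln(0.554/0.593) = -0.03769
  0.090·ln(0.090/0.211) = -0.07668
  0.210·ln(0.210/0.082) = 0.19748
  0.146·ln(0.146/0.114) = 0.03612
D(P‖Q) = 0.1192 nats.

0.1192 nats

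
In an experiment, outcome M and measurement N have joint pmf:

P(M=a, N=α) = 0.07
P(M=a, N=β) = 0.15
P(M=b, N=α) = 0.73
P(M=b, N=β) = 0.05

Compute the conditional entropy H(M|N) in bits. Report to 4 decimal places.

0.5047 bits

Marginals: p(M) = (0.2200, 0.7800), p(N) = (0.8000, 0.2000).
H(M|N) = Σ p(N) · H(M|N=·).
  N=α: p=0.8000, H(M|N=α) = 0.4281
  N=β: p=0.2000, H(M|N=β) = 0.8113
Weighted sum = 0.5047 bits.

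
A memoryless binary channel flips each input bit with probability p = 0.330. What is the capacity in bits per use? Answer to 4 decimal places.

0.0851 bits

Binary symmetric channel: C = 1 − h₂(ε) where h₂ is the binary entropy function.
h₂(0.330) = −0.330·log₂0.330 − 0.670·log₂0.670 = 0.9149.
C = 1 − 0.9149 = 0.0851 bits per channel use.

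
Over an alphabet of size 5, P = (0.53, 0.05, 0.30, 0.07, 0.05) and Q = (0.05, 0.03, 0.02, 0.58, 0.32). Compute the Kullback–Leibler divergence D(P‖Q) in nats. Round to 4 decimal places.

D(P‖Q) = Σ p·ln(p/q).
  0.53·ln(0.53/0.05) = 1.25125
  0.05·ln(0.05/0.03) = 0.02554
  0.30·ln(0.30/0.02) = 0.81242
  0.07·ln(0.07/0.58) = -0.14802
  0.05·ln(0.05/0.32) = -0.09281
D(P‖Q) = 1.8484 nats.

1.8484 nats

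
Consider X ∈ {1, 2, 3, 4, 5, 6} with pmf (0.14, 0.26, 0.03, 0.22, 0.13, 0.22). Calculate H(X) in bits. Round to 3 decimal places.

H(X) = −Σ p·log₂ p.
  −(0.14)·log₂(0.14) = 0.3971
  −(0.26)·log₂(0.26) = 0.5053
  −(0.03)·log₂(0.03) = 0.1518
  −(0.22)·log₂(0.22) = 0.4806
  −(0.13)·log₂(0.13) = 0.3826
  −(0.22)·log₂(0.22) = 0.4806
Sum: 0.3971 + 0.5053 + 0.1518 + 0.4806 + 0.3826 + 0.4806 = 2.398 bits.

2.398 bits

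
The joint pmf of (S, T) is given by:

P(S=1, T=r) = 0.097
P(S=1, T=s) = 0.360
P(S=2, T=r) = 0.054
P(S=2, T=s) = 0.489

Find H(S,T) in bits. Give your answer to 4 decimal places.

1.5892 bits

H(S,T) = −Σ p(x,y)·log₂ p(x,y) over all 4 cells.
  cell (1,r): −0.097·log₂0.097 = 0.32649
  cell (1,s): −0.360·log₂0.360 = 0.53062
  cell (2,r): −0.054·log₂0.054 = 0.22739
  cell (2,s): −0.489·log₂0.489 = 0.50469
Sum = 1.5892 bits.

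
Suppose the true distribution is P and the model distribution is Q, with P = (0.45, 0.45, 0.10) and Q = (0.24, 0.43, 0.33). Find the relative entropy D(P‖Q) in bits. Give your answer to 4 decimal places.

0.2654 bits

D(P‖Q) = Σ p·log₂(p/q).
  0.45·log₂(0.45/0.24) = 0.40810
  0.45·log₂(0.45/0.43) = 0.02951
  0.10·log₂(0.10/0.33) = -0.17225
D(P‖Q) = 0.2654 bits.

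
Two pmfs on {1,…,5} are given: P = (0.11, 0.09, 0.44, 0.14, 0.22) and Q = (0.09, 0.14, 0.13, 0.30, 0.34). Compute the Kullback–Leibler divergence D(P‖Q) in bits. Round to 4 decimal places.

0.4563 bits

D(P‖Q) = Σ p·log₂(p/q).
  0.11·log₂(0.11/0.09) = 0.03185
  0.09·log₂(0.09/0.14) = -0.05737
  0.44·log₂(0.44/0.13) = 0.77396
  0.14·log₂(0.14/0.30) = -0.15393
  0.22·log₂(0.22/0.34) = -0.13817
D(P‖Q) = 0.4563 bits.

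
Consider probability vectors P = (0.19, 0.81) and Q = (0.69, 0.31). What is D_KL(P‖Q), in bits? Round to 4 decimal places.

0.7689 bits

D(P‖Q) = Σ p·log₂(p/q).
  0.19·log₂(0.19/0.69) = -0.35351
  0.81·log₂(0.81/0.31) = 1.12238
D(P‖Q) = 0.7689 bits.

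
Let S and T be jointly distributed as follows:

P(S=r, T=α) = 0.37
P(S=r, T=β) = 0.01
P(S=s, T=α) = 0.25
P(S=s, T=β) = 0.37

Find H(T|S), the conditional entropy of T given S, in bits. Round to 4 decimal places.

Marginals: p(S) = (0.3800, 0.6200), p(T) = (0.6200, 0.3800).
H(T|S) = Σ p(S) · H(T|S=·).
  S=r: p=0.3800, H(T|S=r) = 0.1756
  S=s: p=0.6200, H(T|S=s) = 0.9728
Weighted sum = 0.6699 bits.

0.6699 bits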